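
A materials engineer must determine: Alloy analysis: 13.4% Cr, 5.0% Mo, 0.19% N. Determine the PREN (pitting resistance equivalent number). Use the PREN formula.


Apply the PREN formula: PREN = Cr + 3.3*Mo + 16*N
PREN = 13.4 + 3.3*5.0 + 16*0.19
PREN = 13.4 + 16.5 + 3.04 = 32.94

32.94


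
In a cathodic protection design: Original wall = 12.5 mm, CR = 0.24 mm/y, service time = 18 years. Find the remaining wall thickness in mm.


Remaining wall = original − CR × time
t = 12.5 − 0.24*18 = 12.5 − 4.32 = 8.18 mm

8.18 mm


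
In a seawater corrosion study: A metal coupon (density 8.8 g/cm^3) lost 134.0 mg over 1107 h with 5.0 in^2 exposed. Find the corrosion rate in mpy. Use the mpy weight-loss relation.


Apply the mpy weight-loss relation: CR = 534 * W / (D * A * T)
Numerator: 534 * 134.0 = 71556.0
Denominator: 8.8 * 5.0 * 1107 = 48708.0
CR = 71556.0 / 48708.0 = 1.469 mpy

1.469 mpy


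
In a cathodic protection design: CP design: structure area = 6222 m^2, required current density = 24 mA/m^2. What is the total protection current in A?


I = area * current density, then convert mA → A (÷1000)
I = 6222 * 24 / 1000 = 149.33 A

149.33 A


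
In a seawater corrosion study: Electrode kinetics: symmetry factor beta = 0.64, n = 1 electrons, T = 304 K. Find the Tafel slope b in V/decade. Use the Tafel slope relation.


Apply the Tafel slope relation: b = 2.303*R*T/(beta*n*F)
Numerator: 2.303 * 8.314 * 304 = 5820.73
Denominator: 0.64 * 1 * 96485 = 61750.4
b = 5820.73 / 61750.4 = 0.0943 V/decade

0.0943 V/decade


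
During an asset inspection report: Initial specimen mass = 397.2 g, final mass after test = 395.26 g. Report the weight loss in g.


Weight loss = initial − final
WL = 397.2 − 395.26 = 1.94 g

1.94 g


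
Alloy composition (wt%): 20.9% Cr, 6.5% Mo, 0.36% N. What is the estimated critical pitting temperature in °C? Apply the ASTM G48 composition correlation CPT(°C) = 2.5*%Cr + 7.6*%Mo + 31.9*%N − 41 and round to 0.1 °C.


Apply the ASTM G48 empirical CPT estimate: CPT(°C) = 2.5*%Cr + 7.6*%Mo + 31.9*%N − 41
2.5*20.9 = 52.25; 7.6*6.5 = 49.4; 31.9*0.36 = 11.484
CPT = 52.25 + 49.4 + 11.484 − 41 = 72.134 °C
Rounded to 0.1 °C: CPT ≈ 72.1 °C

72.1 °C


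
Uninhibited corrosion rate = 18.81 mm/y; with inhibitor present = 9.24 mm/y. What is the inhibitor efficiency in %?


Apply the inhibitor-efficiency definition: IE = (CR_blank − CR_inh)/CR_blank × 100
IE = (18.81 − 9.24) / 18.81 × 100
IE = 9.57 / 18.81 × 100 = 50.9 %

50.9 %


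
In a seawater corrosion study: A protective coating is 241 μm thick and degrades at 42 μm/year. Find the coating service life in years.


Service life = thickness / degradation rate
Life = 241 / 42 = 5.7 years

5.7 years


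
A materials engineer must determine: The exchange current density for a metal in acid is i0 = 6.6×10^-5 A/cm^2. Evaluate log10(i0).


i0 = 6.6×10^-5 A/cm^2
log10(i0) = -4.18

-4.18


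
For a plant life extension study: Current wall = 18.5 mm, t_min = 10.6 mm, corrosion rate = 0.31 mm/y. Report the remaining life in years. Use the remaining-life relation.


Apply the remaining-life relation: RL = (t_current − t_min) / CR
RL = (18.5 − 10.6) / 0.31 = 7.9 / 0.31 = 25.5 years

25.5 years


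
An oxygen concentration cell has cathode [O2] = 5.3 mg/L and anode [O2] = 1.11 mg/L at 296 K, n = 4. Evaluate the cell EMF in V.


Apply the Nernst concentration-cell relation: E = (RT/nF)*ln(C_cathode/C_anode)
RT/nF = 8.314*296/(4*96485) = 0.00637649 V
ln(5.3/1.11) = 1.56335
E = 0.00637649 * 1.56335 = 0.00997 V

0.00997 V


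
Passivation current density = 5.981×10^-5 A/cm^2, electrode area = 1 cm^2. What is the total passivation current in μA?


I = i_pass * A, then convert A → μA (×10^6)
I = 5.981×10^-5 * 1 * 10^6 = 59.81 μA

59.81 μA


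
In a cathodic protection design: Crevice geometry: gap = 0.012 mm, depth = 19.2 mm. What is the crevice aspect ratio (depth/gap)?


Aspect ratio = depth / gap
Ratio = 19.2 / 0.012 = 1600.0

1600.0


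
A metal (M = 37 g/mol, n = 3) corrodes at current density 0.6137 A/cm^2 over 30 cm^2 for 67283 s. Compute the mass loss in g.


Apply Faraday's law: m = i*A*t*M / (n*F)
Total charge passed Q = i*A*t = 0.6137*30*67283 = 1238747.313 C
m = Q*M/(n*F) = 1238747.313*37/(3*96485) = 158.3446 g

158.3446 g


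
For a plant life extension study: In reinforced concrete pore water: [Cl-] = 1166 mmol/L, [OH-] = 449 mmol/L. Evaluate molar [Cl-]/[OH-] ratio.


Threshold parameter = [Cl-] / [OH-] (molar basis; both in mmol/L, so units cancel)
Ratio = 1166 / 449 = 2.6

2.6


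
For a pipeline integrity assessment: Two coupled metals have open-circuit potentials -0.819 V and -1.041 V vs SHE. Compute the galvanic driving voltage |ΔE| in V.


Driving voltage is the absolute potential difference.
|ΔE| = |-0.819 − (-1.041)| = 0.222 V

0.222 V


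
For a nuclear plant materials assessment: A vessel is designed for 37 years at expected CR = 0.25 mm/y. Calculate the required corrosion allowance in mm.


Corrosion allowance = CR × design life
CA = 0.25 * 37 = 9.25 mm

9.25 mm


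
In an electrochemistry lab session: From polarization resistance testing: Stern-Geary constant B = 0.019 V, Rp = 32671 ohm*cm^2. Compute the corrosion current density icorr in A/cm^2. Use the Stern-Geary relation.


Apply the Stern-Geary relation: icorr = B / Rp
icorr = 0.019 / 32671 = 5.816×10^-7 A/cm^2

5.816×10^-7 A/cm^2


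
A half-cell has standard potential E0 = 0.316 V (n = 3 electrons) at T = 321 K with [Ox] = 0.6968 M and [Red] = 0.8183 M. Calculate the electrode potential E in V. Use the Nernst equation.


Apply the Nernst equation: E = E0 + (RT/nF)*ln([Ox]/[Red])
Step 1: RT/nF = 8.314*321/(3*96485) = 0.00922007 V
Step 2: [Ox]/[Red] = 0.6968/0.8183 = 0.851521
Step 3: ln(0.851521) = -0.160731
Step 4: correction = 0.00922007 * -0.160731 = -0.001 V
E = 0.316 + -0.001 = 0.315 V

0.315 V


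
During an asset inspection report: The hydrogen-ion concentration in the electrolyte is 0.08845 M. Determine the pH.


pH = −log10[H+]
pH = −log10(0.08845) = 1.05

1.05


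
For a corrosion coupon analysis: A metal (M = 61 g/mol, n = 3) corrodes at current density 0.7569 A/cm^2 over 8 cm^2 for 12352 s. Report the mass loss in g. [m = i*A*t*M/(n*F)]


Apply Faraday's law: m = i*A*t*M / (n*F)
Total charge passed Q = i*A*t = 0.7569*8*12352 = 74793.8304 C
m = Q*M/(n*F) = 74793.8304*61/(3*96485) = 15.76212 g

15.76212 g


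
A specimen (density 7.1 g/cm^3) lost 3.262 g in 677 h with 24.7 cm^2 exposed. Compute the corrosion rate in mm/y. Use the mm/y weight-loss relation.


Apply the mm/y weight-loss relation: CR = 87600 * W / (D * A * T)
Numerator: 87600 * 3.262 = 285751.2
Denominator: 7.1 * 24.7 * 677 = 118725.49
CR = 285751.2 / 118725.49 = 2.406823 mm/y

2.406823 mm/y


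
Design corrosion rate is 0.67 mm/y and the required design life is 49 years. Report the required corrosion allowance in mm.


Corrosion allowance = CR × design life
CA = 0.67 * 49 = 32.83 mm

32.83 mm


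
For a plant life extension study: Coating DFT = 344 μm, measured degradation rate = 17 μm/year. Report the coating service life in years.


Service life = thickness / degradation rate
Life = 344 / 17 = 20.2 years

20.2 years


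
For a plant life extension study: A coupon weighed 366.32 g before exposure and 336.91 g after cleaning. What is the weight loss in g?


Weight loss = initial − final
WL = 366.32 − 336.91 = 29.41 g

29.41 g


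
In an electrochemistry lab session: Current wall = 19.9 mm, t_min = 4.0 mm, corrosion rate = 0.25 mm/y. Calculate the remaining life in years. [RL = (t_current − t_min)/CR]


Apply the remaining-life relation: RL = (t_current − t_min) / CR
RL = (19.9 − 4.0) / 0.25 = 15.9 / 0.25 = 63.6 years

63.6 years


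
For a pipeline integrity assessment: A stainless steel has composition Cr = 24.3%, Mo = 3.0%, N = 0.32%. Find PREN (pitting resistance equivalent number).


Apply the PREN formula: PREN = Cr + 3.3*Mo + 16*N
PREN = 24.3 + 3.3*3.0 + 16*0.32
PREN = 24.3 + 9.9 + 5.12 = 39.32

39.32


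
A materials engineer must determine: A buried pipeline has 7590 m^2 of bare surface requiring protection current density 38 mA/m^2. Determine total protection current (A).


I = area * current density, then convert mA → A (÷1000)
I = 7590 * 38 / 1000 = 288.42 A

288.42 A


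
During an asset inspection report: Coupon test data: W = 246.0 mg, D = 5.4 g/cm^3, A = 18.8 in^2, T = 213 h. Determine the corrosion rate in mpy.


Apply the mpy weight-loss relation: CR = 534 * W / (D * A * T)
Numerator: 534 * 246.0 = 131364.0
Denominator: 5.4 * 18.8 * 213 = 21623.76
CR = 131364.0 / 21623.76 = 6.075 mpy

6.075 mpy


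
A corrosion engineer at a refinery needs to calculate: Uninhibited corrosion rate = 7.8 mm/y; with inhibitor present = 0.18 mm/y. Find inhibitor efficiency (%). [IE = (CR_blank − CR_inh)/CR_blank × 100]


Apply the inhibitor-efficiency definition: IE = (CR_blank − CR_inh)/CR_blank × 100
IE = (7.8 − 0.18) / 7.8 × 100
IE = 7.62 / 7.8 × 100 = 97.7 %

97.7 %


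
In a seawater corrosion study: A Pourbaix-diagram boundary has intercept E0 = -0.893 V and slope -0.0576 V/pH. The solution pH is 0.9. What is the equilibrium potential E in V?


Apply the Pourbaix line equation: E = E0 + slope*pH
E = -0.893 + (-0.0576)*0.9 = -0.893 + (-0.05184) = -0.94484 V
Rounded to 4 decimal places: E = -0.9448 V

-0.9448 V


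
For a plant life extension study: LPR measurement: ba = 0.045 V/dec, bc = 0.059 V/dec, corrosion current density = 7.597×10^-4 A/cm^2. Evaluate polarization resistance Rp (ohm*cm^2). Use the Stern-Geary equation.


Apply the Stern-Geary equation: Rp = ba*bc / (2.303*icorr*(ba+bc))
ba*bc = 0.045*0.059 = 0.002655
ba+bc = 0.104; 2.303*icorr*(ba+bc) = 2.303*7.597×10^-4*0.104 = 1.8195727×10^-4
Rp = 0.002655 / 1.8195727×10^-4 = 14.59 ohm*cm^2

14.59 ohm*cm^2


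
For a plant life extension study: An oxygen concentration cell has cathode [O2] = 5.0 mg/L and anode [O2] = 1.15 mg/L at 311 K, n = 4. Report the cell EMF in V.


Apply the Nernst concentration-cell relation: E = (RT/nF)*ln(C_cathode/C_anode)
RT/nF = 8.314*311/(4*96485) = 0.00669963 V
ln(5.0/1.15) = 1.46968
E = 0.00669963 * 1.46968 = 0.00985 V

0.00985 V


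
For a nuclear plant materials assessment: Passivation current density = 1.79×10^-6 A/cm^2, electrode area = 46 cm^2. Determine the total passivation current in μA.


I = i_pass * A, then convert A → μA (×10^6)
I = 1.79×10^-6 * 46 * 10^6 = 82.34 μA

82.34 μA


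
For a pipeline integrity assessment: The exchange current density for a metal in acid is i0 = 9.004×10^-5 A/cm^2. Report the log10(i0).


i0 = 9.004×10^-5 A/cm^2
log10(i0) = -4.046

-4.046


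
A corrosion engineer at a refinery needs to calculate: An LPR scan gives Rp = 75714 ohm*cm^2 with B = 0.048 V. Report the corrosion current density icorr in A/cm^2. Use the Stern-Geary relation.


Apply the Stern-Geary relation: icorr = B / Rp
icorr = 0.048 / 75714 = 6.34×10^-7 A/cm^2

6.34×10^-7 A/cm^2


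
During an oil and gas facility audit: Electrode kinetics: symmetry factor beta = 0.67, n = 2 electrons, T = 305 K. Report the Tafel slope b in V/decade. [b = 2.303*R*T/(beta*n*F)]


Apply the Tafel slope relation: b = 2.303*R*T/(beta*n*F)
Numerator: 2.303 * 8.314 * 305 = 5839.88
Denominator: 0.67 * 2 * 96485 = 129289.9
b = 5839.88 / 129289.9 = 0.0452 V/decade

0.0452 V/decade


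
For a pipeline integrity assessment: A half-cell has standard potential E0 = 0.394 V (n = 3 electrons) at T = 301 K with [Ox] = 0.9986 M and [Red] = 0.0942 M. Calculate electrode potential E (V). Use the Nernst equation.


Apply the Nernst equation: E = E0 + (RT/nF)*ln([Ox]/[Red])
Step 1: RT/nF = 8.314*301/(3*96485) = 0.00864561 V
Step 2: [Ox]/[Red] = 0.9986/0.0942 = 10.600849
Step 3: ln(10.600849) = 2.360934
Step 4: correction = 0.00864561 * 2.360934 = 0.0204 V
E = 0.394 + 0.0204 = 0.4144 V

0.4144 V


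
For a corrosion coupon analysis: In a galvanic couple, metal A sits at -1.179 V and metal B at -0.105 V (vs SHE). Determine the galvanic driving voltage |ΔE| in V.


Driving voltage is the absolute potential difference.
|ΔE| = |-1.179 − (-0.105)| = 1.074 V

1.074 V


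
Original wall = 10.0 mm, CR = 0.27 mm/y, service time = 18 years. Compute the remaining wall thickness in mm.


Remaining wall = original − CR × time
t = 10.0 − 0.27*18 = 10.0 − 4.86 = 5.14 mm

5.14 mm


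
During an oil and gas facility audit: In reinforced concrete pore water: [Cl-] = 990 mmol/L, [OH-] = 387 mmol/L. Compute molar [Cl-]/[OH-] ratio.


Threshold parameter = [Cl-] / [OH-] (molar basis; both in mmol/L, so units cancel)
Ratio = 990 / 387 = 2.56

2.56


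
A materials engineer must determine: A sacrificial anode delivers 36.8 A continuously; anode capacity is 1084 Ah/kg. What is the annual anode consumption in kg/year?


Annual consumption = current * hours per year / capacity
Rate = 36.8 * 8760 / 1084 = 297.4 kg/year

297.4 kg/year


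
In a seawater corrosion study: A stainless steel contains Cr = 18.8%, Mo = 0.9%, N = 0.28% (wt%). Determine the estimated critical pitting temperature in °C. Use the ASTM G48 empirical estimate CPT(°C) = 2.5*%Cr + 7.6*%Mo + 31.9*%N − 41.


Apply the ASTM G48 empirical CPT estimate: CPT(°C) = 2.5*%Cr + 7.6*%Mo + 31.9*%N − 41
2.5*18.8 = 47; 7.6*0.9 = 6.84; 31.9*0.28 = 8.932
CPT = 47 + 6.84 + 8.932 − 41 = 21.772 °C
Rounded to 0.1 °C: CPT ≈ 21.8 °C

21.8 °C


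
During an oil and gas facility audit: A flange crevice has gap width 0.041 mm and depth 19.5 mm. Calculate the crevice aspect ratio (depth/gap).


Aspect ratio = depth / gap
Ratio = 19.5 / 0.041 = 475.6

475.6


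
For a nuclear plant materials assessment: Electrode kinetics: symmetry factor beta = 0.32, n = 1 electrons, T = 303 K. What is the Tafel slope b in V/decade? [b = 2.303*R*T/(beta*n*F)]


Apply the Tafel slope relation: b = 2.303*R*T/(beta*n*F)
Numerator: 2.303 * 8.314 * 303 = 5801.58
Denominator: 0.32 * 1 * 96485 = 30875.2
b = 5801.58 / 30875.2 = 0.1879 V/decade

0.1879 V/decade


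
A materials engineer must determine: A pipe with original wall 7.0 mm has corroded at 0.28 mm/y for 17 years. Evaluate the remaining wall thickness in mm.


Remaining wall = original − CR × time
t = 7.0 − 0.28*17 = 7.0 − 4.76 = 2.24 mm

2.24 mm


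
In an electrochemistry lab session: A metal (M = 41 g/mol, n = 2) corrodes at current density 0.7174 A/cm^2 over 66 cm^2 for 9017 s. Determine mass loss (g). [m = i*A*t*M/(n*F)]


Apply Faraday's law: m = i*A*t*M / (n*F)
Total charge passed Q = i*A*t = 0.7174*66*9017 = 426940.5228 C
m = Q*M/(n*F) = 426940.5228*41/(2*96485) = 90.7113 g

90.7113 g


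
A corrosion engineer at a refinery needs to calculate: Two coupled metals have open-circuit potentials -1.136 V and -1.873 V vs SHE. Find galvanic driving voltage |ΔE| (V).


Driving voltage is the absolute potential difference.
|ΔE| = |-1.136 − (-1.873)| = 0.737 V

0.737 V


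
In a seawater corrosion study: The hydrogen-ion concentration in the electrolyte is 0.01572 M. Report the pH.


pH = −log10[H+]
pH = −log10(0.01572) = 1.8

1.8


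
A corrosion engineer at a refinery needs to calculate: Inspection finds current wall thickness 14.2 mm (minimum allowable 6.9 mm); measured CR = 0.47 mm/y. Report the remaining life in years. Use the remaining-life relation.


Apply the remaining-life relation: RL = (t_current − t_min) / CR
RL = (14.2 − 6.9) / 0.47 = 7.3 / 0.47 = 15.5 years

15.5 years


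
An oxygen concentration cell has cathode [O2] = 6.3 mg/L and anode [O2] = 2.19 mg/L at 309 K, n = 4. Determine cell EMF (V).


Apply the Nernst concentration-cell relation: E = (RT/nF)*ln(C_cathode/C_anode)
RT/nF = 8.314*309/(4*96485) = 0.00665654 V
ln(6.3/2.19) = 1.05665
E = 0.00665654 * 1.05665 = 0.00703 V

0.00703 V


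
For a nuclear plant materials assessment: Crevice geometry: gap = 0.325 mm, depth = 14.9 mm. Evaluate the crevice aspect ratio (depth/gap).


Aspect ratio = depth / gap
Ratio = 14.9 / 0.325 = 45.8

45.8


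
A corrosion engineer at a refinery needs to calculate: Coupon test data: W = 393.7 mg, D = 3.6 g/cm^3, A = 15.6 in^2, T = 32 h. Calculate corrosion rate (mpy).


Apply the mpy weight-loss relation: CR = 534 * W / (D * A * T)
Numerator: 534 * 393.7 = 210235.8
Denominator: 3.6 * 15.6 * 32 = 1797.12
CR = 210235.8 / 1797.12 = 116.9848 mpy

116.9848 mpy


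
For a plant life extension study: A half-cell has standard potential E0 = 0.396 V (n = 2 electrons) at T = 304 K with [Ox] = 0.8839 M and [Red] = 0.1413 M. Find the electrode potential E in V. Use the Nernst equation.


Apply the Nernst equation: E = E0 + (RT/nF)*ln([Ox]/[Red])
Step 1: RT/nF = 8.314*304/(2*96485) = 0.01309766 V
Step 2: [Ox]/[Red] = 0.8839/0.1413 = 6.255485
Step 3: ln(6.255485) = 1.833459
Step 4: correction = 0.01309766 * 1.833459 = 0.024 V
E = 0.396 + 0.024 = 0.42 V

0.42 V


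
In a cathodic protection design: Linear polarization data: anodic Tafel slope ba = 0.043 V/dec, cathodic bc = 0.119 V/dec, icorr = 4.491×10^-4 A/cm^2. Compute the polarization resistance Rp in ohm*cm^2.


Apply the Stern-Geary equation: Rp = ba*bc / (2.303*icorr*(ba+bc))
ba*bc = 0.043*0.119 = 0.005117
ba+bc = 0.162; 2.303*icorr*(ba+bc) = 2.303*4.491×10^-4*0.162 = 1.6755292×10^-4
Rp = 0.005117 / 1.6755292×10^-4 = 30.5 ohm*cm^2

30.5 ohm*cm^2


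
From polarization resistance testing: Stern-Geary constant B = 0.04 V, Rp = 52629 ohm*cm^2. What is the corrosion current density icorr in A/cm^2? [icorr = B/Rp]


Apply the Stern-Geary relation: icorr = B / Rp
icorr = 0.04 / 52629 = 7.6×10^-7 A/cm^2

7.6×10^-7 A/cm^2


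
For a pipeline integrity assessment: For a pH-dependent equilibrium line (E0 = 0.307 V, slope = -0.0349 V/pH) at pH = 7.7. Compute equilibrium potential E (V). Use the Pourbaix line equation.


Apply the Pourbaix line equation: E = E0 + slope*pH
E = 0.307 + (-0.0349)*7.7 = 0.307 + (-0.26873) = 0.03827 V
Rounded to 3 decimal places: E = 0.038 V

0.038 V


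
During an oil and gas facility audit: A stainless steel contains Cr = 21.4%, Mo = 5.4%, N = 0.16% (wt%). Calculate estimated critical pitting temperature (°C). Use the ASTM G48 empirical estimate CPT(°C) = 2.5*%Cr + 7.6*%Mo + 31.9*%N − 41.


Apply the ASTM G48 empirical CPT estimate: CPT(°C) = 2.5*%Cr + 7.6*%Mo + 31.9*%N − 41
2.5*21.4 = 53.5; 7.6*5.4 = 41.04; 31.9*0.16 = 5.104
CPT = 53.5 + 41.04 + 5.104 − 41 = 58.644 °C
Rounded to 0.1 °C: CPT ≈ 58.6 °C

58.6 °C


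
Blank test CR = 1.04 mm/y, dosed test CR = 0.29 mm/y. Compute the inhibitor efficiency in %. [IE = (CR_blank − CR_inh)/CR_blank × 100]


Apply the inhibitor-efficiency definition: IE = (CR_blank − CR_inh)/CR_blank × 100
IE = (1.04 − 0.29) / 1.04 × 100
IE = 0.75 / 1.04 × 100 = 72.1 %

72.1 %


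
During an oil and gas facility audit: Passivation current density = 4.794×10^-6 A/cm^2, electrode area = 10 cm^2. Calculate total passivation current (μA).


I = i_pass * A, then convert A → μA (×10^6)
I = 4.794×10^-6 * 10 * 10^6 = 47.94 μA

47.94 μA


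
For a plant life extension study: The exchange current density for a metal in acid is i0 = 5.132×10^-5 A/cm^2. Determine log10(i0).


i0 = 5.132×10^-5 A/cm^2
log10(i0) = -4.29

-4.29


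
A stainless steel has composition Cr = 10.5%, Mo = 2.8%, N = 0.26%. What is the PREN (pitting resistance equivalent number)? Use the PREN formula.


Apply the PREN formula: PREN = Cr + 3.3*Mo + 16*N
PREN = 10.5 + 3.3*2.8 + 16*0.26
PREN = 10.5 + 9.24 + 4.16 = 23.9

23.9


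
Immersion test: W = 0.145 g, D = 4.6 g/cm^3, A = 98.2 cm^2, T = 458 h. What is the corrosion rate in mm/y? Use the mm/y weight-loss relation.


Apply the mm/y weight-loss relation: CR = 87600 * W / (D * A * T)
Numerator: 87600 * 0.145 = 12702.0
Denominator: 4.6 * 98.2 * 458 = 206887.76
CR = 12702.0 / 206887.76 = 0.0614 mm/y

0.0614 mm/y


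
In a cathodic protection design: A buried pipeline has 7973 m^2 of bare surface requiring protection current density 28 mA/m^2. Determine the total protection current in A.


I = area * current density, then convert mA → A (÷1000)
I = 7973 * 28 / 1000 = 223.24 A

223.24 A


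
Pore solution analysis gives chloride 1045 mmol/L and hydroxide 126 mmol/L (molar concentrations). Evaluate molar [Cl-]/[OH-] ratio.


Threshold parameter = [Cl-] / [OH-] (molar basis; both in mmol/L, so units cancel)
Ratio = 1045 / 126 = 8.29

8.29


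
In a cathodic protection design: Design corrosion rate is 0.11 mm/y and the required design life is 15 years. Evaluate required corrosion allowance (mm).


Corrosion allowance = CR × design life
CA = 0.11 * 15 = 1.65 mm

1.65 mm


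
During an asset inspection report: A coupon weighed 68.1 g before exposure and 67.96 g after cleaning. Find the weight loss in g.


Weight loss = initial − final
WL = 68.1 − 67.96 = 0.14 g

0.14 g


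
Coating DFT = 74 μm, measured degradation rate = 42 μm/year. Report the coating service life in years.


Service life = thickness / degradation rate
Life = 74 / 42 = 1.8 years

1.8 years


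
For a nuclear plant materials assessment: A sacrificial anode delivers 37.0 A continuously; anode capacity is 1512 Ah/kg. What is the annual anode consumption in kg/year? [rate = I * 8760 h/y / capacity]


Annual consumption = current * hours per year / capacity
Rate = 37.0 * 8760 / 1512 = 214.4 kg/year

214.4 kg/year


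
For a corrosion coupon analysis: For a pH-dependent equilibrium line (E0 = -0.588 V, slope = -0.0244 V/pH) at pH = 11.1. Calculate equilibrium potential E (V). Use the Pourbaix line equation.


Apply the Pourbaix line equation: E = E0 + slope*pH
E = -0.588 + (-0.0244)*11.1 = -0.588 + (-0.27084) = -0.85884 V
Rounded to 4 decimal places: E = -0.8588 V

-0.8588 V


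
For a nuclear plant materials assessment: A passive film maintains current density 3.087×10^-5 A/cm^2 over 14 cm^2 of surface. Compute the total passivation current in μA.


I = i_pass * A, then convert A → μA (×10^6)
I = 3.087×10^-5 * 14 * 10^6 = 432.18 μA

432.18 μA


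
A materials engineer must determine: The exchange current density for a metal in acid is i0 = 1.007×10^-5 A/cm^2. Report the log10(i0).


i0 = 1.007×10^-5 A/cm^2
log10(i0) = -4.997

-4.997


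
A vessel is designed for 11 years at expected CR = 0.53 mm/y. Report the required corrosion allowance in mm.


Corrosion allowance = CR × design life
CA = 0.53 * 11 = 5.83 mm

5.83 mm


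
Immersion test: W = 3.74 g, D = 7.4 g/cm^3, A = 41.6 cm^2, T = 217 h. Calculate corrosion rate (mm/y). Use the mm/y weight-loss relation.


Apply the mm/y weight-loss relation: CR = 87600 * W / (D * A * T)
Numerator: 87600 * 3.74 = 327624.0
Denominator: 7.4 * 41.6 * 217 = 66801.28
CR = 327624.0 / 66801.28 = 4.90446 mm/y

4.90446 mm/y


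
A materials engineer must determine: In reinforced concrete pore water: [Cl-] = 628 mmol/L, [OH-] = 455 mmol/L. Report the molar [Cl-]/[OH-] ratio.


Threshold parameter = [Cl-] / [OH-] (molar basis; both in mmol/L, so units cancel)
Ratio = 628 / 455 = 1.38

1.38


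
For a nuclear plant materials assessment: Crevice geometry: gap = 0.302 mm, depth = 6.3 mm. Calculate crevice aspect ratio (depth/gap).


Aspect ratio = depth / gap
Ratio = 6.3 / 0.302 = 20.9

20.9


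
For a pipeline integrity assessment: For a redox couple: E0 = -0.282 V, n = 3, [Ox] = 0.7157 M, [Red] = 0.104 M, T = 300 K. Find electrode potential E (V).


Apply the Nernst equation: E = E0 + (RT/nF)*ln([Ox]/[Red])
Step 1: RT/nF = 8.314*300/(3*96485) = 0.00861688 V
Step 2: [Ox]/[Red] = 0.7157/0.104 = 6.881731
Step 3: ln(6.881731) = 1.92887
Step 4: correction = 0.00861688 * 1.92887 = 0.017 V
E = -0.282 + 0.017 = -0.265 V

-0.265 V


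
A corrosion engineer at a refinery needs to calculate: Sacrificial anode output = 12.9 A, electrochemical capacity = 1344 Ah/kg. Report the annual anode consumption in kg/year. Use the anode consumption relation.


Annual consumption = current * hours per year / capacity
Rate = 12.9 * 8760 / 1344 = 84.1 kg/year

84.1 kg/year


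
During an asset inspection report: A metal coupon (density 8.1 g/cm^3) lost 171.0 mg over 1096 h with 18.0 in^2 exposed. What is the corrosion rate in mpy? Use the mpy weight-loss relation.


Apply the mpy weight-loss relation: CR = 534 * W / (D * A * T)
Numerator: 534 * 171.0 = 91314.0
Denominator: 8.1 * 18.0 * 1096 = 159796.8
CR = 91314.0 / 159796.8 = 0.571 mpy

0.571 mpy


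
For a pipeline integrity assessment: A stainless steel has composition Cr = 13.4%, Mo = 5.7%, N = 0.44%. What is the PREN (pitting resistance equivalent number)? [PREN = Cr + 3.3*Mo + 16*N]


Apply the PREN formula: PREN = Cr + 3.3*Mo + 16*N
PREN = 13.4 + 3.3*5.7 + 16*0.44
PREN = 13.4 + 18.81 + 7.04 = 39.25

39.25


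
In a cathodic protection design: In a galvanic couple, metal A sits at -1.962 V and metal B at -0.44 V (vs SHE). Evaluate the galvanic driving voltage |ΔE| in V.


Driving voltage is the absolute potential difference.
|ΔE| = |-1.962 − (-0.44)| = 1.522 V

1.522 V


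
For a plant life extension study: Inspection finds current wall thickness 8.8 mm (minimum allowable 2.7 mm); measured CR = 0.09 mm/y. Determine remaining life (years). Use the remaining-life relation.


Apply the remaining-life relation: RL = (t_current − t_min) / CR
RL = (8.8 − 2.7) / 0.09 = 6.1 / 0.09 = 67.8 years

67.8 years


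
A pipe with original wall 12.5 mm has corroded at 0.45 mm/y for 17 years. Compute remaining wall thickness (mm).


Remaining wall = original − CR × time
t = 12.5 − 0.45*17 = 12.5 − 7.65 = 4.85 mm

4.85 mm


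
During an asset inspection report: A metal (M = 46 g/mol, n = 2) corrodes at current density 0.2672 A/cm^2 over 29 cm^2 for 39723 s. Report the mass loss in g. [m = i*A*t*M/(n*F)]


Apply Faraday's law: m = i*A*t*M / (n*F)
Total charge passed Q = i*A*t = 0.2672*29*39723 = 307805.5824 C
m = Q*M/(n*F) = 307805.5824*46/(2*96485) = 73.374 g

73.374 g


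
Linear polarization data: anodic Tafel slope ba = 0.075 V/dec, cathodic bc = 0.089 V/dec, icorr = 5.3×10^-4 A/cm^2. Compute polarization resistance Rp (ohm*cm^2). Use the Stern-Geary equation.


Apply the Stern-Geary equation: Rp = ba*bc / (2.303*icorr*(ba+bc))
ba*bc = 0.075*0.089 = 0.006675
ba+bc = 0.164; 2.303*icorr*(ba+bc) = 2.303*5.3×10^-4*0.164 = 2.0017676×10^-4
Rp = 0.006675 / 2.0017676×10^-4 = 33.3 ohm*cm^2

33.3 ohm*cm^2


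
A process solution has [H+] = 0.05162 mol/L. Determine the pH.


pH = −log10[H+]
pH = −log10(0.05162) = 1.29

1.29


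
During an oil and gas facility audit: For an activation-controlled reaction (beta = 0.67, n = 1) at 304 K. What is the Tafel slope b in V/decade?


Apply the Tafel slope relation: b = 2.303*R*T/(beta*n*F)
Numerator: 2.303 * 8.314 * 304 = 5820.73
Denominator: 0.67 * 1 * 96485 = 64644.95
b = 5820.73 / 64644.95 = 0.09 V/decade

0.09 V/decade


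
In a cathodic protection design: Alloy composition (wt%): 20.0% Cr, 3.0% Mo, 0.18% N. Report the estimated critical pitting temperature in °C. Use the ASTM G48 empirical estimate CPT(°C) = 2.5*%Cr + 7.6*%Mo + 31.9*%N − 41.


Apply the ASTM G48 empirical CPT estimate: CPT(°C) = 2.5*%Cr + 7.6*%Mo + 31.9*%N − 41
2.5*20.0 = 50; 7.6*3.0 = 22.8; 31.9*0.18 = 5.742
CPT = 50 + 22.8 + 5.742 − 41 = 37.542 °C
Rounded to 0.1 °C: CPT ≈ 37.5 °C

37.5 °C


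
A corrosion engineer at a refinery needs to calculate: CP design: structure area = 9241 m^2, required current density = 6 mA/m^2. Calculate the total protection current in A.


I = area * current density, then convert mA → A (÷1000)
I = 9241 * 6 / 1000 = 55.45 A

55.45 A


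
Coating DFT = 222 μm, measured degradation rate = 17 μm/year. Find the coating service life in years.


Service life = thickness / degradation rate
Life = 222 / 17 = 13.1 years

13.1 years


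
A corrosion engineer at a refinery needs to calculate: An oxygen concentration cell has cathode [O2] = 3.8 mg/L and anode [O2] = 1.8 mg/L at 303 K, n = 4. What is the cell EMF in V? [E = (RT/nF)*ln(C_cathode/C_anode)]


Apply the Nernst concentration-cell relation: E = (RT/nF)*ln(C_cathode/C_anode)
RT/nF = 8.314*303/(4*96485) = 0.00652729 V
ln(3.8/1.8) = 0.74721
E = 0.00652729 * 0.74721 = 0.00488 V

0.00488 V


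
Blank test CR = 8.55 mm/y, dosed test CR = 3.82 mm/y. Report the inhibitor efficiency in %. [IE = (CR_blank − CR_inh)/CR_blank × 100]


Apply the inhibitor-efficiency definition: IE = (CR_blank − CR_inh)/CR_blank × 100
IE = (8.55 − 3.82) / 8.55 × 100
IE = 4.73 / 8.55 × 100 = 55.3 %

55.3 %


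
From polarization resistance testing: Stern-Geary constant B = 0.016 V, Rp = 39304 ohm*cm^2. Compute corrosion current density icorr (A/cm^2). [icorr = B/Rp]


Apply the Stern-Geary relation: icorr = B / Rp
icorr = 0.016 / 39304 = 4.071×10^-7 A/cm^2

4.071×10^-7 A/cm^2


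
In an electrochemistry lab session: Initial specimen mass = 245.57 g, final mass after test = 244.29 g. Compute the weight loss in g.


Weight loss = initial − final
WL = 245.57 − 244.29 = 1.28 g

1.28 g


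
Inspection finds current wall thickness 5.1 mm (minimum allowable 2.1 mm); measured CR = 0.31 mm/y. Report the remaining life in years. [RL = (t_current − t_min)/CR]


Apply the remaining-life relation: RL = (t_current − t_min) / CR
RL = (5.1 − 2.1) / 0.31 = 3.0 / 0.31 = 9.7 years

9.7 years


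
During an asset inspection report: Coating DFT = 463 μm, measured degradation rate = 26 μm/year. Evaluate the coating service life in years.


Service life = thickness / degradation rate
Life = 463 / 26 = 17.8 years

17.8 years


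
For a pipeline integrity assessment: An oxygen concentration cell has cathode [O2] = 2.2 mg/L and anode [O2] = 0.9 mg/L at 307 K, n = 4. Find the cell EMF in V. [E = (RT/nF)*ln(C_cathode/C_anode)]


Apply the Nernst concentration-cell relation: E = (RT/nF)*ln(C_cathode/C_anode)
RT/nF = 8.314*307/(4*96485) = 0.00661346 V
ln(2.2/0.9) = 0.89382
E = 0.00661346 * 0.89382 = 0.00591 V

0.00591 V


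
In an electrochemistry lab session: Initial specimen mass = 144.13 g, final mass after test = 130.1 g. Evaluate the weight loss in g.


Weight loss = initial − final
WL = 144.13 − 130.1 = 14.03 g

14.03 g


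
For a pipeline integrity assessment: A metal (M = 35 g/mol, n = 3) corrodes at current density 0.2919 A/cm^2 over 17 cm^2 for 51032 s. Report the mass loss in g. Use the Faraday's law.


Apply Faraday's law: m = i*A*t*M / (n*F)
Total charge passed Q = i*A*t = 0.2919*17*51032 = 253236.0936 C
m = Q*M/(n*F) = 253236.0936*35/(3*96485) = 30.621 g

30.621 g


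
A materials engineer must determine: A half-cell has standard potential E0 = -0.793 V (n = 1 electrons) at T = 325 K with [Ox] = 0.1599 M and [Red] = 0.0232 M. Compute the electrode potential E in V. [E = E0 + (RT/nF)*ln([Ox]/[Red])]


Apply the Nernst equation: E = E0 + (RT/nF)*ln([Ox]/[Red])
Step 1: RT/nF = 8.314*325/(1*96485) = 0.02800487 V
Step 2: [Ox]/[Red] = 0.1599/0.0232 = 6.892241
Step 3: ln(6.892241) = 1.930396
Step 4: correction = 0.02800487 * 1.930396 = 0.0541 V
E = -0.793 + 0.0541 = -0.7389 V

-0.7389 V


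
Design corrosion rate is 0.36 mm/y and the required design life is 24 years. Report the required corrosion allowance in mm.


Corrosion allowance = CR × design life
CA = 0.36 * 24 = 8.64 mm

8.64 mm


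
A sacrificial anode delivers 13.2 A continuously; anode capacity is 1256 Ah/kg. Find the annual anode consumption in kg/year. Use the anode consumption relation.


Annual consumption = current * hours per year / capacity
Rate = 13.2 * 8760 / 1256 = 92.1 kg/year

92.1 kg/year


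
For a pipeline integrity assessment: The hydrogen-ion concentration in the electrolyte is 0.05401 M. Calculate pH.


pH = −log10[H+]
pH = −log10(0.05401) = 1.27

1.27


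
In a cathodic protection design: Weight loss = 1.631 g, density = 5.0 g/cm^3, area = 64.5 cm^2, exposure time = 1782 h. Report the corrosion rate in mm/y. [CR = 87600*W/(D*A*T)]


Apply the mm/y weight-loss relation: CR = 87600 * W / (D * A * T)
Numerator: 87600 * 1.631 = 142875.6
Denominator: 5.0 * 64.5 * 1782 = 574695.0
CR = 142875.6 / 574695.0 = 0.248611 mm/y

0.248611 mm/y


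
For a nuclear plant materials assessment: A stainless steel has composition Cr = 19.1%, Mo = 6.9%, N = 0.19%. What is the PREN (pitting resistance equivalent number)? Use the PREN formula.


Apply the PREN formula: PREN = Cr + 3.3*Mo + 16*N
PREN = 19.1 + 3.3*6.9 + 16*0.19
PREN = 19.1 + 22.77 + 3.04 = 44.91

44.91


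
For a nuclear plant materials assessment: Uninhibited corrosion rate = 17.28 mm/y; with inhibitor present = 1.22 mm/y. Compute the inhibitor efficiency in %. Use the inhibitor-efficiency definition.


Apply the inhibitor-efficiency definition: IE = (CR_blank − CR_inh)/CR_blank × 100
IE = (17.28 − 1.22) / 17.28 × 100
IE = 16.06 / 17.28 × 100 = 92.9 %

92.9 %


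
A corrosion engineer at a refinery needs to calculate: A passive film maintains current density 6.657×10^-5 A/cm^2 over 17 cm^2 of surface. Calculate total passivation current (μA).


I = i_pass * A, then convert A → μA (×10^6)
I = 6.657×10^-5 * 17 * 10^6 = 1131.69 μA

1131.69 μA


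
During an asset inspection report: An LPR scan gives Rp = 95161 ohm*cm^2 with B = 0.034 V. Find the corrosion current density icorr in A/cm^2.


Apply the Stern-Geary relation: icorr = B / Rp
icorr = 0.034 / 95161 = 3.573×10^-7 A/cm^2

3.573×10^-7 A/cm^2


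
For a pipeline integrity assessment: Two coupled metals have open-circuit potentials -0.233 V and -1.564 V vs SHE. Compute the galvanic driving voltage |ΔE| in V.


Driving voltage is the absolute potential difference.
|ΔE| = |-0.233 − (-1.564)| = 1.331 V

1.331 V


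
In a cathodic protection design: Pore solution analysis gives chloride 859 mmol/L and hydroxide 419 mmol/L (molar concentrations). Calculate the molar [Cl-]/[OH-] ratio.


Threshold parameter = [Cl-] / [OH-] (molar basis; both in mmol/L, so units cancel)
Ratio = 859 / 419 = 2.05

2.05


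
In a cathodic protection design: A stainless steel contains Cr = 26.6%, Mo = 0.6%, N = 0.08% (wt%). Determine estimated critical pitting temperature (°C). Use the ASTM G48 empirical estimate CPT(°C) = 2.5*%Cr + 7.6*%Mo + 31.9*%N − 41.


Apply the ASTM G48 empirical CPT estimate: CPT(°C) = 2.5*%Cr + 7.6*%Mo + 31.9*%N − 41
2.5*26.6 = 66.5; 7.6*0.6 = 4.56; 31.9*0.08 = 2.552
CPT = 66.5 + 4.56 + 2.552 − 41 = 32.612 °C
Rounded to 0.1 °C: CPT ≈ 32.6 °C

32.6 °C


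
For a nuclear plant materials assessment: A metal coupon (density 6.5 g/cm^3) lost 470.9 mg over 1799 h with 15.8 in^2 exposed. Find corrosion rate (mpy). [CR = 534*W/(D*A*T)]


Apply the mpy weight-loss relation: CR = 534 * W / (D * A * T)
Numerator: 534 * 470.9 = 251460.6
Denominator: 6.5 * 15.8 * 1799 = 184757.3
CR = 251460.6 / 184757.3 = 1.361 mpy

1.361 mpy


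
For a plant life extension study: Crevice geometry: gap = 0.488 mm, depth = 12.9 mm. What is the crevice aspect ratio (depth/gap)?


Aspect ratio = depth / gap
Ratio = 12.9 / 0.488 = 26.4

26.4


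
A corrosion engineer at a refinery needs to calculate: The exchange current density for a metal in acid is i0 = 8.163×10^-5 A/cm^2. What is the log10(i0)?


i0 = 8.163×10^-5 A/cm^2
log10(i0) = -4.088

-4.088


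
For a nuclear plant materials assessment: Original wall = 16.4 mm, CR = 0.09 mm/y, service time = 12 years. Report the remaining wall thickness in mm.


Remaining wall = original − CR × time
t = 16.4 − 0.09*12 = 16.4 − 1.08 = 15.32 mm

15.32 mm


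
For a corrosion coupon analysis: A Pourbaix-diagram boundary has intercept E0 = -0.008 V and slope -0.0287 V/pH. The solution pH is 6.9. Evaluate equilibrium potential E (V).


Apply the Pourbaix line equation: E = E0 + slope*pH
E = -0.008 + (-0.0287)*6.9 = -0.008 + (-0.19803) = -0.20603 V
Rounded to 3 decimal places: E = -0.206 V

-0.206 V


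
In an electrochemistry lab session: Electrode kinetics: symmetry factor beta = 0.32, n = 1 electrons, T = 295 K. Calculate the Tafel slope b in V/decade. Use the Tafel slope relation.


Apply the Tafel slope relation: b = 2.303*R*T/(beta*n*F)
Numerator: 2.303 * 8.314 * 295 = 5648.41
Denominator: 0.32 * 1 * 96485 = 30875.2
b = 5648.41 / 30875.2 = 0.1829 V/decade

0.1829 V/decade


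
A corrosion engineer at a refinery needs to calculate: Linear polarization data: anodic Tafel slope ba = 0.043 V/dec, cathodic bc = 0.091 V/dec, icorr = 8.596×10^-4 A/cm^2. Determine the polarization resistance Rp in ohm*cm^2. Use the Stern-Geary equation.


Apply the Stern-Geary equation: Rp = ba*bc / (2.303*icorr*(ba+bc))
ba*bc = 0.043*0.091 = 0.003913
ba+bc = 0.134; 2.303*icorr*(ba+bc) = 2.303*8.596×10^-4*0.134 = 2.6527428×10^-4
Rp = 0.003913 / 2.6527428×10^-4 = 14.75 ohm*cm^2

14.75 ohm*cm^2


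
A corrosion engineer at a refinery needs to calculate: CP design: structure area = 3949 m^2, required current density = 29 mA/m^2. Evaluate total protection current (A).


I = area * current density, then convert mA → A (÷1000)
I = 3949 * 29 / 1000 = 114.52 A

114.52 A


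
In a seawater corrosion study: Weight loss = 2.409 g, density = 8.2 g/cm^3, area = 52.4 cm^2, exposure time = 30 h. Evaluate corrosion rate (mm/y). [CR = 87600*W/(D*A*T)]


Apply the mm/y weight-loss relation: CR = 87600 * W / (D * A * T)
Numerator: 87600 * 2.409 = 211028.4
Denominator: 8.2 * 52.4 * 30 = 12890.4
CR = 211028.4 / 12890.4 = 16.37097 mm/y

16.37097 mm/y


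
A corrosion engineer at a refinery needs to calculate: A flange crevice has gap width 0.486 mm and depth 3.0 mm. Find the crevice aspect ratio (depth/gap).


Aspect ratio = depth / gap
Ratio = 3.0 / 0.486 = 6.2

6.2


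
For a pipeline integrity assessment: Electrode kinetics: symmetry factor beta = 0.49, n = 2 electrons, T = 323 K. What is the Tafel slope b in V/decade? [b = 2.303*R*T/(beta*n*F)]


Apply the Tafel slope relation: b = 2.303*R*T/(beta*n*F)
Numerator: 2.303 * 8.314 * 323 = 6184.53
Denominator: 0.49 * 2 * 96485 = 94555.3
b = 6184.53 / 94555.3 = 0.0654 V/decade

0.0654 V/decade


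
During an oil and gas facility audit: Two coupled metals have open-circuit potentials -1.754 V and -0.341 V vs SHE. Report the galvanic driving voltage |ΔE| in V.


Driving voltage is the absolute potential difference.
|ΔE| = |-1.754 − (-0.341)| = 1.413 V

1.413 V


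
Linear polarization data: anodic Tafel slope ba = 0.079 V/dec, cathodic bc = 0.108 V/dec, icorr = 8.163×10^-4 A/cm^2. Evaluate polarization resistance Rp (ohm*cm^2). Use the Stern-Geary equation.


Apply the Stern-Geary equation: Rp = ba*bc / (2.303*icorr*(ba+bc))
ba*bc = 0.079*0.108 = 0.008532
ba+bc = 0.187; 2.303*icorr*(ba+bc) = 2.303*8.163×10^-4*0.187 = 3.5154857×10^-4
Rp = 0.008532 / 3.5154857×10^-4 = 24.3 ohm*cm^2

24.3 ohm*cm^2


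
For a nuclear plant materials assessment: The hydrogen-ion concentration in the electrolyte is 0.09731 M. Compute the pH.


pH = −log10[H+]
pH = −log10(0.09731) = 1.01

1.01


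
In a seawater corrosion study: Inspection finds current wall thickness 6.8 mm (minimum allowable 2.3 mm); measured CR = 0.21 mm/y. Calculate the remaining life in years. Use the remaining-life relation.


Apply the remaining-life relation: RL = (t_current − t_min) / CR
RL = (6.8 − 2.3) / 0.21 = 4.5 / 0.21 = 21.4 years

21.4 years


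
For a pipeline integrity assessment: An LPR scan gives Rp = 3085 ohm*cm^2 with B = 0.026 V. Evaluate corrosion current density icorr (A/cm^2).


Apply the Stern-Geary relation: icorr = B / Rp
icorr = 0.026 / 3085 = 8.428×10^-6 A/cm^2

8.428×10^-6 A/cm^2


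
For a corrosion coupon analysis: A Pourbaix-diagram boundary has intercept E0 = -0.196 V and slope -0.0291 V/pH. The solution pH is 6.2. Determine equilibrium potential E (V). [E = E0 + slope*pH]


Apply the Pourbaix line equation: E = E0 + slope*pH
E = -0.196 + (-0.0291)*6.2 = -0.196 + (-0.18042) = -0.37642 V
Rounded to 3 decimal places: E = -0.376 V

-0.376 V
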